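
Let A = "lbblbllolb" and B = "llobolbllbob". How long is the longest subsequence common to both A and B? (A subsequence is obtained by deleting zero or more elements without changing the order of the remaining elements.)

8

Backtracking the LCS table gives one alignment: l (A1,B2) → b (A2,B4) → l (A4,B6) → b (A5,B7) → l (A6,B8) → l (A7,B9) → o (A8,B11) → b (A10,B12).
So the longest common subsequence has length 8.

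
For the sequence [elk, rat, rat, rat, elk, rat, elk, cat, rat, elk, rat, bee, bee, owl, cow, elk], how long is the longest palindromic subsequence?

9

Using dp[i][j] = 2 + dp[i+1][j−1] if the ends match, else max(dp[i+1][j], dp[i][j−1]):
dp[1][16] = 9. A witness is elk rat elk rat cat rat elk rat elk at positions 1,4,5,6,8,9,10,11,16.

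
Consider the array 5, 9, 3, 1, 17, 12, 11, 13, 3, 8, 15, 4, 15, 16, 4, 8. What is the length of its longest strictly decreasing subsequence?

Let dp[i] be the longest decreasing subsequence ending at position i. Then dp = [1, 1, 2, 3, 1, 2, 3, 2, 4, 4, 2, 5, 2, 2, 5, 4].
The maximum is 5; one witness is 17, 12, 11, 8, 4 at positions 5,6,7,10,12.

5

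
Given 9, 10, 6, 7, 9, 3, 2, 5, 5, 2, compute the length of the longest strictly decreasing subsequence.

Scanning left to right, the best length ending at each element is: 9→1, 10→1, 6→2, 7→2, 9→2, 3→3, 2→4, 5→3, 5→3, 2→4.
So the longest decreasing subsequence has length 4, e.g. 9, 6, 3, 2.

4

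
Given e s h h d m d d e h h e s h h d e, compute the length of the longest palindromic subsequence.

11

One longest palindromic subsequence is eshhdddhhse (positions 1,2,3,4,5,7,8,10,11,13,17); it reads the same forward and backward, and the interval DP gives dp[1][17] = 11.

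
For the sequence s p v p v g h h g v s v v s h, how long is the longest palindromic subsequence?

One longest palindromic subsequence is svvghhgvvs (positions 1,3,5,6,7,8,9,12,13,14); it reads the same forward and backward, and the interval DP gives dp[1][15] = 10.

10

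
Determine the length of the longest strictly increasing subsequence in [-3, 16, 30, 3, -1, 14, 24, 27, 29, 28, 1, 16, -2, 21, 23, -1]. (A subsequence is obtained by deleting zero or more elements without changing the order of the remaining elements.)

6

Let dp[i] be the longest increasing subsequence ending at position i. Then dp = [1, 2, 3, 2, 2, 3, 4, 5, 6, 6, 3, 4, 2, 5, 6, 3].
The maximum is 6; one witness is -3, 3, 14, 24, 27, 29 at positions 1,4,6,7,8,9.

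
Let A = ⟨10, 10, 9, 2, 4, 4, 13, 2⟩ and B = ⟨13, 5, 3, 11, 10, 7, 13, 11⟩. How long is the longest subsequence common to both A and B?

A longest common subsequence is 10, 13 (length 2); the LCS DP confirms no longer common subsequence exists.

2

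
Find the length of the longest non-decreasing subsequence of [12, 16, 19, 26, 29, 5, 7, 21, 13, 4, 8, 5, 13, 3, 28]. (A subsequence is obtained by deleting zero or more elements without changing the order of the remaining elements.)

Scanning left to right, the best length ending at each element is: 12→1, 16→2, 19→3, 26→4, 29→5, 5→1, 7→2, 21→4, 13→3, 4→1, 8→3, 5→2, 13→4, 3→1, 28→5.
So the longest non-decreasing subsequence has length 5, e.g. 12, 16, 19, 26, 29.

5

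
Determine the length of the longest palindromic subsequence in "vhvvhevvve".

7

Using dp[i][j] = 2 + dp[i+1][j−1] if the ends match, else max(dp[i+1][j], dp[i][j−1]):
dp[1][10] = 7. A witness is vvvevvv at positions 1,3,4,6,7,8,9.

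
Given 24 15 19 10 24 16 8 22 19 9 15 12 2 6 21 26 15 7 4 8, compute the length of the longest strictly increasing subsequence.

5

Let dp[i] be the longest increasing subsequence ending at position i. Then dp = [1, 1, 2, 1, 3, 2, 1, 3, 3, 2, 3, 3, 1, 2, 4, 5, 4, 3, 2, 4].
The maximum is 5; one witness is 15, 16, 19, 21, 26 at positions 2,6,9,15,16.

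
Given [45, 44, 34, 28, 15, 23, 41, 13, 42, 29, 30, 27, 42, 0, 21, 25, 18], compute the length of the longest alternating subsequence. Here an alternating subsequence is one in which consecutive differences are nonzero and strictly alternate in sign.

12

A longest alternating subsequence is 45, 15, 23, 13, 42, 29, 30, 27, 42, 0, 21, 18 (positions 1,5,6,8,9,10,11,12,13,14,15,17); its 11 consecutive differences strictly alternate in sign, and length 12 is optimal.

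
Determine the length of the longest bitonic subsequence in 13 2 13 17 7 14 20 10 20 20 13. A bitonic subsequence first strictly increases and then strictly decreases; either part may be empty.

5

One longest bitonic subsequence is 2, 13, 17, 14, 13 (positions 2,3,4,6,11): it rises to 17 then falls. Length 5 is optimal.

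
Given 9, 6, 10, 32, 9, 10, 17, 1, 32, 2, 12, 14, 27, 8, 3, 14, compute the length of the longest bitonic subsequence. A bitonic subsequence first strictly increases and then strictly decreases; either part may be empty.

8

Let inc[i] be the LIS ending at i and dec[i] the longest strictly decreasing subsequence starting at i. inc = [1, 1, 2, 3, 2, 3, 4, 1, 5, 2, 4, 5, 6, 3, 3, 5], dec = [3, 2, 4, 5, 3, 3, 4, 1, 4, 1, 3, 3, 3, 2, 1, 1].
max_i inc[i]+dec[i]−1 = 8, with one witness 6, 9, 10, 17, 32, 27, 8, 3.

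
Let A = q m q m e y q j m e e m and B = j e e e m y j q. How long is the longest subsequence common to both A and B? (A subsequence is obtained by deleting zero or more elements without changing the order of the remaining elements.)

A longest common subsequence is eeem (length 4); the LCS DP confirms no longer common subsequence exists.

4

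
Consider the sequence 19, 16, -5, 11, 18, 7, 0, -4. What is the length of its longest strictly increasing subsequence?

Let dp[i] be the longest increasing subsequence ending at position i. Then dp = [1, 1, 1, 2, 3, 2, 2, 2].
The maximum is 3; one witness is -5, 11, 18 at positions 3,4,5.

3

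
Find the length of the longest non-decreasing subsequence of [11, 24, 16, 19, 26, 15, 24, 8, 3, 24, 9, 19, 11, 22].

5

One longest non-decreasing subsequence is 11, 16, 19, 24, 24 (positions 1,3,4,7,10), of length 5; no longer one exists.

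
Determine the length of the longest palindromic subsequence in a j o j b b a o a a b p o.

7

One longest palindromic subsequence is obaaabo (positions 3,6,7,9,10,11,13); it reads the same forward and backward, and the interval DP gives dp[1][13] = 7.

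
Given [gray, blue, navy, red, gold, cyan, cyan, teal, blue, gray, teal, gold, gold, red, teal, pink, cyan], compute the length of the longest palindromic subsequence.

7

One longest palindromic subsequence is red gold teal gray teal gold red (positions 4,5,8,10,11,13,14); it reads the same forward and backward, and the interval DP gives dp[1][17] = 7.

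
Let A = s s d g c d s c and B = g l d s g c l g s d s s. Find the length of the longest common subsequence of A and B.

Backtracking the LCS table gives one alignment: s (A2,B4) → g (A4,B5) → c (A5,B6) → d (A6,B10) → s (A7,B12).
So the longest common subsequence has length 5.

5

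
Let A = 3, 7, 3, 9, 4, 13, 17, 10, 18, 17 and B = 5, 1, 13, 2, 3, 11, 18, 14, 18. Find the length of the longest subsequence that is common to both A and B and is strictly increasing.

2

For each value that appears in both, track the longest common increasing run ending there.
The best achievable length is 2; one witness is 13, 18 (A-positions 6,9, B-positions 3,7).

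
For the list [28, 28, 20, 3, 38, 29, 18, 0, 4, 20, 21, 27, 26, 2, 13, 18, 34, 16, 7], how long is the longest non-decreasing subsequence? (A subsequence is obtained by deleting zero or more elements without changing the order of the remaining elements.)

6

Scanning left to right, the best length ending at each element is: 28→1, 28→2, 20→1, 3→1, 38→3, 29→3, 18→2, 0→1, 4→2, 20→3, 21→4, 27→5, 26→5, 2→2, 13→3, 18→4, 34→6, 16→4, 7→3.
So the longest non-decreasing subsequence has length 6, e.g. 3, 18, 20, 21, 27, 34.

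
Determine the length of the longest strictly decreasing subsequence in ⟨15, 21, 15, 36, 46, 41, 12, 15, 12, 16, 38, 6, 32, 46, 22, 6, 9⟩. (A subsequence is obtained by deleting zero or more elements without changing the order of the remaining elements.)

Scanning left to right, the best length ending at each element is: 15→1, 21→1, 15→2, 36→1, 46→1, 41→2, 12→3, 15→3, 12→4, 16→3, 38→3, 6→5, 32→4, 46→1, 22→5, 6→6, 9→6.
So the longest decreasing subsequence has length 6, e.g. 46, 41, 38, 32, 22, 6.

6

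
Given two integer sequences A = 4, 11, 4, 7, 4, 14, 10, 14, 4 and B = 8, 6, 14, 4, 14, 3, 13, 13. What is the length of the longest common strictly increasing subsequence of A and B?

2

A longest common strictly increasing subsequence is 4, 14 (length 2); it appears in order in both A and B, and no longer such subsequence exists.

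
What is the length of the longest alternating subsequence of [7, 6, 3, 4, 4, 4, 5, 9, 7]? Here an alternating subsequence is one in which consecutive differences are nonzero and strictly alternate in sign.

4

A longest alternating subsequence is 7, 6, 9, 7 (positions 1,2,8,9); its 3 consecutive differences strictly alternate in sign, and length 4 is optimal.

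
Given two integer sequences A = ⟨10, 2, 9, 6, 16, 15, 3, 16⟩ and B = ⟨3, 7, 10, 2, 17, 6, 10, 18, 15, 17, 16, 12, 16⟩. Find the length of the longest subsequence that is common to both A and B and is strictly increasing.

For each value that appears in both, track the longest common increasing run ending there.
The best achievable length is 4; one witness is 2, 6, 15, 16 (A-positions 2,4,6,8, B-positions 4,6,9,11).

4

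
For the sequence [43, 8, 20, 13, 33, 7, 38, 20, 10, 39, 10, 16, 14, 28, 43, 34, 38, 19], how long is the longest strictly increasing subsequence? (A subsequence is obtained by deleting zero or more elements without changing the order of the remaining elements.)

6

One longest increasing subsequence is 8, 20, 33, 38, 39, 43 (positions 2,3,5,7,10,15), of length 6; no longer one exists.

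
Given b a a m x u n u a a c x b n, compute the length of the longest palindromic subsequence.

One longest palindromic subsequence is baaunuaab (positions 1,2,3,6,7,8,9,10,13); it reads the same forward and backward, and the interval DP gives dp[1][14] = 9.

9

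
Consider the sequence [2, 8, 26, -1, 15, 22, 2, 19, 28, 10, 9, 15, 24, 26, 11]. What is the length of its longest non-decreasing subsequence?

6

One longest non-decreasing subsequence is 2, 8, 15, 22, 24, 26 (positions 1,2,5,6,13,14), of length 6; no longer one exists.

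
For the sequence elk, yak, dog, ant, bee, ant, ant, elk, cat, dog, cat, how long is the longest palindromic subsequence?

Using dp[i][j] = 2 + dp[i+1][j−1] if the ends match, else max(dp[i+1][j], dp[i][j−1]):
dp[1][11] = 5. A witness is dog ant ant ant dog at positions 3,4,6,7,10.

5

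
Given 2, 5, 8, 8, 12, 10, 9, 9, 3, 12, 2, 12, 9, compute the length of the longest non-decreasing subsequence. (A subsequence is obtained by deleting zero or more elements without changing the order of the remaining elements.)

8

One longest non-decreasing subsequence is 2, 5, 8, 8, 9, 9, 12, 12 (positions 1,2,3,4,7,8,10,12), of length 8; no longer one exists.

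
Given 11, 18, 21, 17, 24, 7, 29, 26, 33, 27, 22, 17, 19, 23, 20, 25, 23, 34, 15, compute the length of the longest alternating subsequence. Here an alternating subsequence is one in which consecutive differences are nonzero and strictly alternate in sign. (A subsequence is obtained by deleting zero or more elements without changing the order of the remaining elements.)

15

Track the best alternating length ending on an up-step vs a down-step at each position: up/down = 1/1, 2/1, 2/1, 2/3, 4/1, 1/5, 6/1, 6/7, 8/1, 8/9, 6/9, 6/9, 10/9, 10/9, 10/11, 12/9, 12/13, 14/1, 6/15.
The maximum over both is 15; one such subsequence is 11, 18, 17, 24, 7, 29, 26, 33, 22, 23, 20, 25, 23, 34, 15.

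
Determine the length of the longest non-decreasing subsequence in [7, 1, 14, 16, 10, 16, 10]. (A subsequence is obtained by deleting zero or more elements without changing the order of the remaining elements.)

Let dp[i] be the longest non-decreasing subsequence ending at position i. Then dp = [1, 1, 2, 3, 2, 4, 3].
The maximum is 4; one witness is 7, 14, 16, 16 at positions 1,3,4,6.

4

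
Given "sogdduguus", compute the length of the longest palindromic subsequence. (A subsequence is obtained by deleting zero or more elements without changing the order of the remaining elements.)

6

One longest palindromic subsequence is sgddgs (positions 1,3,4,5,7,10); it reads the same forward and backward, and the interval DP gives dp[1][10] = 6.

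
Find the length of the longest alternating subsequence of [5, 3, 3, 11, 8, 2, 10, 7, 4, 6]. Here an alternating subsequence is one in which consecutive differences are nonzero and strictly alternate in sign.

Track the best alternating length ending on an up-step vs a down-step at each position: up/down = 1/1, 1/2, 1/2, 3/1, 3/4, 1/4, 5/4, 5/6, 5/6, 7/6.
The maximum over both is 7; one such subsequence is 5, 3, 11, 8, 10, 4, 6.

7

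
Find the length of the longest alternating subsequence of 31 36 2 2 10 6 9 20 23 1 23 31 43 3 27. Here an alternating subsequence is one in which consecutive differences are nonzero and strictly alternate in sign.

Track the best alternating length ending on an up-step vs a down-step at each position: up/down = 1/1, 2/1, 1/3, 1/3, 4/3, 4/5, 6/5, 6/3, 6/3, 1/7, 8/3, 8/3, 8/1, 8/9, 10/9.
The maximum over both is 10; one such subsequence is 31, 36, 2, 10, 6, 9, 1, 23, 3, 27.

10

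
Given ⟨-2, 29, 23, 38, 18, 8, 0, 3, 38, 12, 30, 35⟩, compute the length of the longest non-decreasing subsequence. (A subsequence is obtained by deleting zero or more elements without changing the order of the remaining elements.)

6

Scanning left to right, the best length ending at each element is: -2→1, 29→2, 23→2, 38→3, 18→2, 8→2, 0→2, 3→3, 38→4, 12→4, 30→5, 35→6.
So the longest non-decreasing subsequence has length 6, e.g. -2, 0, 3, 12, 30, 35.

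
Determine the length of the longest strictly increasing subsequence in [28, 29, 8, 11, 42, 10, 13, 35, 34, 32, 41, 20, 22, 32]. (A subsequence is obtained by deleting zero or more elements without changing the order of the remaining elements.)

Let dp[i] be the longest increasing subsequence ending at position i. Then dp = [1, 2, 1, 2, 3, 2, 3, 4, 4, 4, 5, 4, 5, 6].
The maximum is 6; one witness is 8, 11, 13, 20, 22, 32 at positions 3,4,7,12,13,14.

6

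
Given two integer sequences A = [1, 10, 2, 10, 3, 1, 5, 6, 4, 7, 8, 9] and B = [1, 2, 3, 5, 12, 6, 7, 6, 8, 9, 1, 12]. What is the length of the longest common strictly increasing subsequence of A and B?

8

A longest common strictly increasing subsequence is 1, 2, 3, 5, 6, 7, 8, 9 (length 8); it appears in order in both A and B, and no longer such subsequence exists.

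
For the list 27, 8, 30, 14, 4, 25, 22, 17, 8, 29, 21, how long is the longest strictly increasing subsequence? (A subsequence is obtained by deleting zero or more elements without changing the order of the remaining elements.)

Let dp[i] be the longest increasing subsequence ending at position i. Then dp = [1, 1, 2, 2, 1, 3, 3, 3, 2, 4, 4].
The maximum is 4; one witness is 8, 14, 25, 29 at positions 2,4,6,10.

4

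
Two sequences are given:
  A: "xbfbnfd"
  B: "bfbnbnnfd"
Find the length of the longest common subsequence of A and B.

6

A longest common subsequence is bfbnfd (length 6); the LCS DP confirms no longer common subsequence exists.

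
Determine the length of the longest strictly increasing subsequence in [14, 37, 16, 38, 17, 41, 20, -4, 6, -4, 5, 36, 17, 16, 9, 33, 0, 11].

5

Scanning left to right, the best length ending at each element is: 14→1, 37→2, 16→2, 38→3, 17→3, 41→4, 20→4, -4→1, 6→2, -4→1, 5→2, 36→5, 17→3, 16→3, 9→3, 33→5, 0→2, 11→4.
So the longest increasing subsequence has length 5, e.g. 14, 16, 17, 20, 36.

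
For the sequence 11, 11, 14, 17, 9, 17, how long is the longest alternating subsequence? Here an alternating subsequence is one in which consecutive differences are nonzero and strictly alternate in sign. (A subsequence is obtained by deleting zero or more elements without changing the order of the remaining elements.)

A longest alternating subsequence is 11, 14, 9, 17 (positions 1,3,5,6); its 3 consecutive differences strictly alternate in sign, and length 4 is optimal.

4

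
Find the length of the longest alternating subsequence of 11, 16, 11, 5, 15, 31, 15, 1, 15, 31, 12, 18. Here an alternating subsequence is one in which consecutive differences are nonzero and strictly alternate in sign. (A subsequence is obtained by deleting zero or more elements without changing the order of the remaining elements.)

8

Track the best alternating length ending on an up-step vs a down-step at each position: up/down = 1/1, 2/1, 1/3, 1/3, 4/3, 4/1, 4/5, 1/5, 6/5, 6/1, 6/7, 8/7.
The maximum over both is 8; one such subsequence is 11, 16, 11, 15, 1, 15, 12, 18.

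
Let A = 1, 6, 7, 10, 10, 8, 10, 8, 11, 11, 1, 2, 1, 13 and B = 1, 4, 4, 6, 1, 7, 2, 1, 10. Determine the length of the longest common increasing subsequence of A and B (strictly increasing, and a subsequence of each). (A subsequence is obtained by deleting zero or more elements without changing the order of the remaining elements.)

A longest common strictly increasing subsequence is 1, 6, 7, 10 (length 4); it appears in order in both A and B, and no longer such subsequence exists.

4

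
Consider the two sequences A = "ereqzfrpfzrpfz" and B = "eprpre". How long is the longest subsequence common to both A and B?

4

A longest common subsequence is erpr (length 4); the LCS DP confirms no longer common subsequence exists.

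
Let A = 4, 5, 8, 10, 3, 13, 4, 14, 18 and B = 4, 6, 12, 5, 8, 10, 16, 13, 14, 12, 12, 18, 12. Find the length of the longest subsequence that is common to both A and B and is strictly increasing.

A longest common strictly increasing subsequence is 4, 5, 8, 10, 13, 14, 18 (length 7); it appears in order in both A and B, and no longer such subsequence exists.

7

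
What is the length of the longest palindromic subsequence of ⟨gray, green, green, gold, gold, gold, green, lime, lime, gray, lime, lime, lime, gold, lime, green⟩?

9

One longest palindromic subsequence is green gold lime lime lime lime lime gold green (positions 2,6,8,9,11,12,13,14,16); it reads the same forward and backward, and the interval DP gives dp[1][16] = 9.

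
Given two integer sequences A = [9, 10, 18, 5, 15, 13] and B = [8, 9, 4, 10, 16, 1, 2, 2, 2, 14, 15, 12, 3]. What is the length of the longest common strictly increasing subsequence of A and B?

3

For each value that appears in both, track the longest common increasing run ending there.
The best achievable length is 3; one witness is 9, 10, 15 (A-positions 1,2,5, B-positions 2,4,11).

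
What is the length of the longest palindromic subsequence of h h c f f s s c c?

4

Using dp[i][j] = 2 + dp[i+1][j−1] if the ends match, else max(dp[i+1][j], dp[i][j−1]):
dp[1][9] = 4. A witness is cssc at positions 3,6,7,9.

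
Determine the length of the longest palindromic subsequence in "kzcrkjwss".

One longest palindromic subsequence is krk (positions 1,4,5); it reads the same forward and backward, and the interval DP gives dp[1][9] = 3.

3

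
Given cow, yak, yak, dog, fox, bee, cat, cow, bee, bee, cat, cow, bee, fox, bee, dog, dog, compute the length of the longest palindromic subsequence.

One longest palindromic subsequence is dog fox bee cow bee bee cow bee fox dog (positions 4,5,6,8,9,10,12,13,14,17); it reads the same forward and backward, and the interval DP gives dp[1][17] = 10.

10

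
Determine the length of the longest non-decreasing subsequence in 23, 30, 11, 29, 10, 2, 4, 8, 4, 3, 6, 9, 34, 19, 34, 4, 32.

Scanning left to right, the best length ending at each element is: 23→1, 30→2, 11→1, 29→2, 10→1, 2→1, 4→2, 8→3, 4→3, 3→2, 6→4, 9→5, 34→6, 19→6, 34→7, 4→4, 32→7.
So the longest non-decreasing subsequence has length 7, e.g. 2, 4, 4, 6, 9, 34, 34.

7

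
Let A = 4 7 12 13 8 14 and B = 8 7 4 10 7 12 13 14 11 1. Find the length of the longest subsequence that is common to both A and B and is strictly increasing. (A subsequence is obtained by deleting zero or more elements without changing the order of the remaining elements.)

5

A longest common strictly increasing subsequence is 4, 7, 12, 13, 14 (length 5); it appears in order in both A and B, and no longer such subsequence exists.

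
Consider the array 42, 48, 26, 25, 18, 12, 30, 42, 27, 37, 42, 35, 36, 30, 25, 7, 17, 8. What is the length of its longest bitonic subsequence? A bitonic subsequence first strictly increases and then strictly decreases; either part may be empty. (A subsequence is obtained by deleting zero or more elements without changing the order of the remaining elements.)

One longest bitonic subsequence is 42, 48, 42, 37, 36, 30, 25, 17, 8 (positions 1,2,8,10,13,14,15,17,18): it rises to 48 then falls. Length 9 is optimal.

9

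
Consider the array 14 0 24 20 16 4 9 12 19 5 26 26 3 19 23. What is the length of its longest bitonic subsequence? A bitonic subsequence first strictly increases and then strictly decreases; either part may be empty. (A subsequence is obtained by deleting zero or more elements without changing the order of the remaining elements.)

7

One longest bitonic subsequence is 14, 24, 20, 16, 12, 5, 3 (positions 1,3,4,5,8,10,13): it rises to 24 then falls. Length 7 is optimal.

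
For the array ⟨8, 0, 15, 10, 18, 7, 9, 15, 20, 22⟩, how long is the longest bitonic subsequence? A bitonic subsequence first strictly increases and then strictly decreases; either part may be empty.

Let inc[i] be the LIS ending at i and dec[i] the longest strictly decreasing subsequence starting at i. inc = [1, 1, 2, 2, 3, 2, 3, 4, 5, 6], dec = [2, 1, 3, 2, 2, 1, 1, 1, 1, 1].
max_i inc[i]+dec[i]−1 = 6, with one witness 0, 7, 9, 15, 20, 22.

6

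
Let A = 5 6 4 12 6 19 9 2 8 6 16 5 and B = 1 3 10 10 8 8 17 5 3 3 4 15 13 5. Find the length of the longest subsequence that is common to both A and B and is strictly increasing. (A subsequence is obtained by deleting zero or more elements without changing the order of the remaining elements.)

A longest common strictly increasing subsequence is 4, 5 (length 2); it appears in order in both A and B, and no longer such subsequence exists.

2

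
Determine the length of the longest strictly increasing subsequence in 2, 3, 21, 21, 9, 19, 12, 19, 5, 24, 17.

6

Let dp[i] be the longest increasing subsequence ending at position i. Then dp = [1, 2, 3, 3, 3, 4, 4, 5, 3, 6, 5].
The maximum is 6; one witness is 2, 3, 9, 12, 19, 24 at positions 1,2,5,7,8,10.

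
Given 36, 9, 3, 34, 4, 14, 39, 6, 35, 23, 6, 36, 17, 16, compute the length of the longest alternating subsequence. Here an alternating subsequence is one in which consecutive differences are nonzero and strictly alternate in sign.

Track the best alternating length ending on an up-step vs a down-step at each position: up/down = 1/1, 1/2, 1/2, 3/2, 3/4, 5/4, 5/1, 5/6, 7/6, 7/8, 5/8, 9/6, 9/10, 9/10.
The maximum over both is 10; one such subsequence is 36, 9, 34, 4, 14, 6, 35, 23, 36, 17.

10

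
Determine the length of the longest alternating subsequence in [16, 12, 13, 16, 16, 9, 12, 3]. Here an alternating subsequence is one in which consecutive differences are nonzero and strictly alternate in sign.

A longest alternating subsequence is 16, 12, 13, 9, 12, 3 (positions 1,2,3,6,7,8); its 5 consecutive differences strictly alternate in sign, and length 6 is optimal.

6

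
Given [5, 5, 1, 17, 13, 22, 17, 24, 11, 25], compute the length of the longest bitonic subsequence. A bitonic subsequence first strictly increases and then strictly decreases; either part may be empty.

5

Let inc[i] be the LIS ending at i and dec[i] the longest strictly decreasing subsequence starting at i. inc = [1, 1, 1, 2, 2, 3, 3, 4, 2, 5], dec = [2, 2, 1, 3, 2, 3, 2, 2, 1, 1].
max_i inc[i]+dec[i]−1 = 5, with one witness 5, 17, 22, 17, 11.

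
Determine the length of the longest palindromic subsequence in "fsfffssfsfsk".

8

One longest palindromic subsequence is sffssffs (positions 2,3,5,6,7,8,10,11); it reads the same forward and backward, and the interval DP gives dp[1][12] = 8.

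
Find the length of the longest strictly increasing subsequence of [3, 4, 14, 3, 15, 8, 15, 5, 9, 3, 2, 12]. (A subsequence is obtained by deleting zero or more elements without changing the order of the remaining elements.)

5

Scanning left to right, the best length ending at each element is: 3→1, 4→2, 14→3, 3→1, 15→4, 8→3, 15→4, 5→3, 9→4, 3→1, 2→1, 12→5.
So the longest increasing subsequence has length 5, e.g. 3, 4, 8, 9, 12.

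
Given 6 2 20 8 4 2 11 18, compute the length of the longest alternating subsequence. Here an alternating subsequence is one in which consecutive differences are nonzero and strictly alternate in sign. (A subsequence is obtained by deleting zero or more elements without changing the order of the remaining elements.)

Track the best alternating length ending on an up-step vs a down-step at each position: up/down = 1/1, 1/2, 3/1, 3/4, 3/4, 1/4, 5/4, 5/4.
The maximum over both is 5; one such subsequence is 6, 2, 20, 8, 11.

5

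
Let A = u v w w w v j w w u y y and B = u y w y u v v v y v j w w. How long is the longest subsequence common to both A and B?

6

Backtracking the LCS table gives one alignment: u (A1,B5) → v (A2,B8) → v (A6,B10) → j (A7,B11) → w (A8,B12) → w (A9,B13).
So the longest common subsequence has length 6.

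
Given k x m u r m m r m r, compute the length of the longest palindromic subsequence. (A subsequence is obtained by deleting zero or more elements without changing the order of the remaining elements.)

One longest palindromic subsequence is mrmmrm (positions 3,5,6,7,8,9); it reads the same forward and backward, and the interval DP gives dp[1][10] = 6.

6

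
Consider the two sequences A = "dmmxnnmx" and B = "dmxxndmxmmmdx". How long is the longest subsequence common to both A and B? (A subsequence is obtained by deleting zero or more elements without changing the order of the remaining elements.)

Backtracking the LCS table gives one alignment: d (A1,B1) → m (A2,B2) → m (A3,B7) → x (A4,B8) → m (A7,B11) → x (A8,B13).
So the longest common subsequence has length 6.

6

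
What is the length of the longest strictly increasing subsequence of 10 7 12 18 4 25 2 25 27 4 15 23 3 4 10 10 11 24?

One longest increasing subsequence is 2, 3, 4, 10, 11, 24 (positions 7,13,14,15,17,18), of length 6; no longer one exists.

6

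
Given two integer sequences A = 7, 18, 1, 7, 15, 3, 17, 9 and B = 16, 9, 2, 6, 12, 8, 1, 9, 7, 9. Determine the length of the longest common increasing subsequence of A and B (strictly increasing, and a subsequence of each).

3

A longest common strictly increasing subsequence is 1, 7, 9 (length 3); it appears in order in both A and B, and no longer such subsequence exists.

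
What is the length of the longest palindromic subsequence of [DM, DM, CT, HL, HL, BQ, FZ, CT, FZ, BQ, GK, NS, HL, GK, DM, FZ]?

9

Using dp[i][j] = 2 + dp[i+1][j−1] if the ends match, else max(dp[i+1][j], dp[i][j−1]):
dp[1][16] = 9. A witness is DM HL BQ FZ CT FZ BQ HL DM at positions 2,5,6,7,8,9,10,13,15.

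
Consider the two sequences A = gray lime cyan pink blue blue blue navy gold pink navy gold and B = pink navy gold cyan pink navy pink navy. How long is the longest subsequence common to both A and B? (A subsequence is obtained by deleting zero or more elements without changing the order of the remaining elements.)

5

A longest common subsequence is cyan, pink, navy, pink, navy (length 5); the LCS DP confirms no longer common subsequence exists.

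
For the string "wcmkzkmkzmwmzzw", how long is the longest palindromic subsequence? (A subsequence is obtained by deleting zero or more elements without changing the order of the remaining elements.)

9

Using dp[i][j] = 2 + dp[i+1][j−1] if the ends match, else max(dp[i+1][j], dp[i][j−1]):
dp[1][15] = 9. A witness is wzzmwmzzw at positions 1,5,9,10,11,12,13,14,15.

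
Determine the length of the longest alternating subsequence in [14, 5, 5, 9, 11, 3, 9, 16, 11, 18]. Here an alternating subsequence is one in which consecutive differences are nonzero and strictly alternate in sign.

7

A longest alternating subsequence is 14, 5, 9, 3, 16, 11, 18 (positions 1,2,4,6,8,9,10); its 6 consecutive differences strictly alternate in sign, and length 7 is optimal.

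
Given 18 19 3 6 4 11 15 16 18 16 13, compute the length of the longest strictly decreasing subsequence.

4

Scanning left to right, the best length ending at each element is: 18→1, 19→1, 3→2, 6→2, 4→3, 11→2, 15→2, 16→2, 18→2, 16→3, 13→4.
So the longest decreasing subsequence has length 4, e.g. 19, 18, 16, 13.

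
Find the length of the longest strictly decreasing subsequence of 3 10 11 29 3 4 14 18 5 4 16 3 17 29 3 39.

Scanning left to right, the best length ending at each element is: 3→1, 10→1, 11→1, 29→1, 3→2, 4→2, 14→2, 18→2, 5→3, 4→4, 16→3, 3→5, 17→3, 29→1, 3→5, 39→1.
So the longest decreasing subsequence has length 5, e.g. 29, 14, 5, 4, 3.

5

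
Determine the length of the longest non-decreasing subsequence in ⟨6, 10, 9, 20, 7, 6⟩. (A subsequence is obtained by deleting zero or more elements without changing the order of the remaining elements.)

3

One longest non-decreasing subsequence is 6, 10, 20 (positions 1,2,4), of length 3; no longer one exists.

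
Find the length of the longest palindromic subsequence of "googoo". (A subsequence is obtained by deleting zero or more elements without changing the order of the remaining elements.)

One longest palindromic subsequence is oogoo (positions 2,3,4,5,6); it reads the same forward and backward, and the interval DP gives dp[1][6] = 5.

5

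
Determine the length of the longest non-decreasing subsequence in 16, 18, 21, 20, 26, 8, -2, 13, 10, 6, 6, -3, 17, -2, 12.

4

Let dp[i] be the longest non-decreasing subsequence ending at position i. Then dp = [1, 2, 3, 3, 4, 1, 1, 2, 2, 2, 3, 1, 4, 2, 4].
The maximum is 4; one witness is 16, 18, 21, 26 at positions 1,2,3,5.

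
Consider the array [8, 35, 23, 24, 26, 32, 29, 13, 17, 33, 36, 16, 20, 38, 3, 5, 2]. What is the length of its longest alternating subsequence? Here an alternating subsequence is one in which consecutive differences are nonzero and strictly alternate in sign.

11

Track the best alternating length ending on an up-step vs a down-step at each position: up/down = 1/1, 2/1, 2/3, 4/3, 4/3, 4/3, 4/5, 2/5, 6/5, 6/3, 6/1, 6/7, 8/7, 8/1, 1/9, 10/9, 1/11.
The maximum over both is 11; one such subsequence is 8, 35, 23, 24, 13, 17, 16, 20, 3, 5, 2.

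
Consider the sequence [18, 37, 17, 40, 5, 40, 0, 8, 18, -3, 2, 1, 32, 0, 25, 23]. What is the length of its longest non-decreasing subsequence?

4

One longest non-decreasing subsequence is 18, 37, 40, 40 (positions 1,2,4,6), of length 4; no longer one exists.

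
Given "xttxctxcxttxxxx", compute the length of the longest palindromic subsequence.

Using dp[i][j] = 2 + dp[i+1][j−1] if the ends match, else max(dp[i+1][j], dp[i][j−1]):
dp[1][15] = 11. A witness is xttxcxcxttx at positions 1,2,3,4,5,7,8,9,10,11,15.

11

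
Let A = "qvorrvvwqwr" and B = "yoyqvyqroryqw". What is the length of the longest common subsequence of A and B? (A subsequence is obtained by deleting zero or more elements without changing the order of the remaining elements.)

Backtracking the LCS table gives one alignment: q (A1,B4) → v (A2,B5) → o (A3,B9) → r (A4,B10) → q (A9,B12) → w (A10,B13).
So the longest common subsequence has length 6.

6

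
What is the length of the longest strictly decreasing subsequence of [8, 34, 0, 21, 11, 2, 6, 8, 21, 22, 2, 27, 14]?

One longest decreasing subsequence is 34, 21, 11, 6, 2 (positions 2,4,5,7,11), of length 5; no longer one exists.

5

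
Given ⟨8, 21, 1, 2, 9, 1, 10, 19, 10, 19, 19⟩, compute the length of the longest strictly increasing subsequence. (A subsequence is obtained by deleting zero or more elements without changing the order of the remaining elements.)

5

Let dp[i] be the longest increasing subsequence ending at position i. Then dp = [1, 2, 1, 2, 3, 1, 4, 5, 4, 5, 5].
The maximum is 5; one witness is 1, 2, 9, 10, 19 at positions 3,4,5,7,8.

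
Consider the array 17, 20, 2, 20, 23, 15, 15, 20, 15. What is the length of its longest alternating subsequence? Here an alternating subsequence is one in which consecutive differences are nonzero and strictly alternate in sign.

Track the best alternating length ending on an up-step vs a down-step at each position: up/down = 1/1, 2/1, 1/3, 4/1, 4/1, 4/5, 4/5, 6/5, 4/7.
The maximum over both is 7; one such subsequence is 17, 20, 2, 20, 15, 20, 15.

7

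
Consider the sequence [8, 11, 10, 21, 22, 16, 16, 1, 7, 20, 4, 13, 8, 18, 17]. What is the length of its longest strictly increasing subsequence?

4

Let dp[i] be the longest increasing subsequence ending at position i. Then dp = [1, 2, 2, 3, 4, 3, 3, 1, 2, 4, 2, 3, 3, 4, 4].
The maximum is 4; one witness is 8, 11, 21, 22 at positions 1,2,4,5.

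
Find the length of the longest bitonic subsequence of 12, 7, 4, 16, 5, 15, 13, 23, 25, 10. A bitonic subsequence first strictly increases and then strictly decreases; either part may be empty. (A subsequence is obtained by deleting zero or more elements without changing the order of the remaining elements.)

6

Let inc[i] be the LIS ending at i and dec[i] the longest strictly decreasing subsequence starting at i. inc = [1, 1, 1, 2, 2, 3, 3, 4, 5, 3], dec = [3, 2, 1, 4, 1, 3, 2, 2, 2, 1].
max_i inc[i]+dec[i]−1 = 6, with one witness 4, 5, 15, 23, 25, 10.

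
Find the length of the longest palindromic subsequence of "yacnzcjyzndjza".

7

One longest palindromic subsequence is azjdjza (positions 2,5,7,11,12,13,14); it reads the same forward and backward, and the interval DP gives dp[1][14] = 7.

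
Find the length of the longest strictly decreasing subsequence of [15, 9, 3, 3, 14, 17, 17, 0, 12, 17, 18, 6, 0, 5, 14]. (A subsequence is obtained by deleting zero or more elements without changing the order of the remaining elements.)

5

Scanning left to right, the best length ending at each element is: 15→1, 9→2, 3→3, 3→3, 14→2, 17→1, 17→1, 0→4, 12→3, 17→1, 18→1, 6→4, 0→5, 5→5, 14→2.
So the longest decreasing subsequence has length 5, e.g. 15, 14, 12, 6, 0.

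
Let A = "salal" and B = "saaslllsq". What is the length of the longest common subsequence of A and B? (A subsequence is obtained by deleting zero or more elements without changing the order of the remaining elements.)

4

A longest common subsequence is sall (length 4); the LCS DP confirms no longer common subsequence exists.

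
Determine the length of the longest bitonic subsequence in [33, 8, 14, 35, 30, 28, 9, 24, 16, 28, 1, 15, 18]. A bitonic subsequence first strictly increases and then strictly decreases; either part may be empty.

8

Let inc[i] be the LIS ending at i and dec[i] the longest strictly decreasing subsequence starting at i. inc = [1, 1, 2, 3, 3, 3, 2, 3, 3, 4, 1, 3, 4], dec = [6, 2, 3, 6, 5, 4, 2, 3, 2, 2, 1, 1, 1].
max_i inc[i]+dec[i]−1 = 8, with one witness 8, 14, 35, 30, 28, 24, 16, 15.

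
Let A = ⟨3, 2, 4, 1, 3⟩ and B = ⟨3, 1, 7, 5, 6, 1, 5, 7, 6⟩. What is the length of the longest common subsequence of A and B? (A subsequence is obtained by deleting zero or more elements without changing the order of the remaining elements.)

A longest common subsequence is 3, 1 (length 2); the LCS DP confirms no longer common subsequence exists.

2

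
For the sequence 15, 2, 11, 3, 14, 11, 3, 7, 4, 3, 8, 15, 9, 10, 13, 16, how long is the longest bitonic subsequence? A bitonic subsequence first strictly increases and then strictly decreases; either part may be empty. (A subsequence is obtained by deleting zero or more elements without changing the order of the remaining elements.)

One longest bitonic subsequence is 2, 3, 7, 8, 9, 10, 13, 16 (positions 2,4,8,11,13,14,15,16): it rises to 16 then falls. Length 8 is optimal.

8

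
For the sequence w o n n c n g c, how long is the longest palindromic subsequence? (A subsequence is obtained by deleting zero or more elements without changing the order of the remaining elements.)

One longest palindromic subsequence is cgc (positions 5,7,8); it reads the same forward and backward, and the interval DP gives dp[1][8] = 3.

3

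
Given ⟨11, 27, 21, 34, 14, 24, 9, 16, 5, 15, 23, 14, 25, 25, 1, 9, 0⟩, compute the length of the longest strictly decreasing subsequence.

Let dp[i] be the longest decreasing subsequence ending at position i. Then dp = [1, 1, 2, 1, 3, 2, 4, 3, 5, 4, 3, 5, 2, 2, 6, 6, 7].
The maximum is 7; one witness is 27, 21, 14, 9, 5, 1, 0 at positions 2,3,5,7,9,15,17.

7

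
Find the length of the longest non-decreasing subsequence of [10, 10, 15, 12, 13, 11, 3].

Let dp[i] be the longest non-decreasing subsequence ending at position i. Then dp = [1, 2, 3, 3, 4, 3, 1].
The maximum is 4; one witness is 10, 10, 12, 13 at positions 1,2,4,5.

4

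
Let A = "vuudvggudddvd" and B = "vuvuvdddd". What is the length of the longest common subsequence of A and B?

A longest common subsequence is vuuvdddd (length 8); the LCS DP confirms no longer common subsequence exists.

8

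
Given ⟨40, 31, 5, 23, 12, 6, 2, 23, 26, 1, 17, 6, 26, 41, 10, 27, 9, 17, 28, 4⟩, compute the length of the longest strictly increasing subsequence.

6

Let dp[i] be the longest increasing subsequence ending at position i. Then dp = [1, 1, 1, 2, 2, 2, 1, 3, 4, 1, 3, 2, 4, 5, 3, 5, 3, 4, 6, 2].
The maximum is 6; one witness is 5, 12, 23, 26, 27, 28 at positions 3,5,8,9,16,19.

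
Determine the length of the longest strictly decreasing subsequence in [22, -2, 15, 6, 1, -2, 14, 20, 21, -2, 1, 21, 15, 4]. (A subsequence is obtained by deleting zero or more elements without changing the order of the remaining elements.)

5

Let dp[i] be the longest decreasing subsequence ending at position i. Then dp = [1, 2, 2, 3, 4, 5, 3, 2, 2, 5, 4, 2, 3, 4].
The maximum is 5; one witness is 22, 15, 6, 1, -2 at positions 1,3,4,5,6.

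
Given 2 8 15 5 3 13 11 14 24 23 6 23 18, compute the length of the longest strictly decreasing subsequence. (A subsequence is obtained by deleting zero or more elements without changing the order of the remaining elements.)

Scanning left to right, the best length ending at each element is: 2→1, 8→1, 15→1, 5→2, 3→3, 13→2, 11→3, 14→2, 24→1, 23→2, 6→4, 23→2, 18→3.
So the longest decreasing subsequence has length 4, e.g. 15, 13, 11, 6.

4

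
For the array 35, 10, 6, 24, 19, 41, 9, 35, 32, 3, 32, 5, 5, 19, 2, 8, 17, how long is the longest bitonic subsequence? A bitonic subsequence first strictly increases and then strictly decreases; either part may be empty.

7

One longest bitonic subsequence is 10, 24, 41, 35, 32, 19, 17 (positions 2,4,6,8,11,14,17): it rises to 41 then falls. Length 7 is optimal.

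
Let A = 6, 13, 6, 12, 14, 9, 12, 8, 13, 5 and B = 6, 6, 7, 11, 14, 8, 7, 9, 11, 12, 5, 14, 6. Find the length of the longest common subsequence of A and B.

Backtracking the LCS table gives one alignment: 6 (A1,B1) → 6 (A3,B2) → 14 (A5,B5) → 9 (A6,B8) → 12 (A7,B10) → 5 (A10,B11).
So the longest common subsequence has length 6.

6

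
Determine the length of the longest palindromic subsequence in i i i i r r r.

4

Using dp[i][j] = 2 + dp[i+1][j−1] if the ends match, else max(dp[i+1][j], dp[i][j−1]):
dp[1][7] = 4. A witness is iiii at positions 1,2,3,4.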